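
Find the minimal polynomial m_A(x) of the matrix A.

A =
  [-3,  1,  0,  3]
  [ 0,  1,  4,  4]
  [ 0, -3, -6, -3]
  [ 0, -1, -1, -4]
x^3 + 9*x^2 + 27*x + 27

The characteristic polynomial is χ_A(x) = (x + 3)^4, so the eigenvalues are known. The minimal polynomial is
  m_A(x) = Π_λ (x − λ)^{k_λ}
where k_λ is the size of the *largest* Jordan block for λ (equivalently, the smallest k with (A − λI)^k v = 0 for every generalised eigenvector v of λ).

  λ = -3: largest Jordan block has size 3, contributing (x + 3)^3

So m_A(x) = (x + 3)^3 = x^3 + 9*x^2 + 27*x + 27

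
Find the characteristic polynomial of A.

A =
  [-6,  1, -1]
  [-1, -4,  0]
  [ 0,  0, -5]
x^3 + 15*x^2 + 75*x + 125

Expanding det(x·I − A) (e.g. by cofactor expansion or by noting that A is similar to its Jordan form J, which has the same characteristic polynomial as A) gives
  χ_A(x) = x^3 + 15*x^2 + 75*x + 125
which factors as (x + 5)^3. The eigenvalues (with algebraic multiplicities) are λ = -5 with multiplicity 3.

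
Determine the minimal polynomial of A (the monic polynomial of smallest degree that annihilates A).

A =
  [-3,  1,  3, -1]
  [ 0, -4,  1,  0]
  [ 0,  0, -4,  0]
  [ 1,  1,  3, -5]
x^3 + 12*x^2 + 48*x + 64

The characteristic polynomial is χ_A(x) = (x + 4)^4, so the eigenvalues are known. The minimal polynomial is
  m_A(x) = Π_λ (x − λ)^{k_λ}
where k_λ is the size of the *largest* Jordan block for λ (equivalently, the smallest k with (A − λI)^k v = 0 for every generalised eigenvector v of λ).

  λ = -4: largest Jordan block has size 3, contributing (x + 4)^3

So m_A(x) = (x + 4)^3 = x^3 + 12*x^2 + 48*x + 64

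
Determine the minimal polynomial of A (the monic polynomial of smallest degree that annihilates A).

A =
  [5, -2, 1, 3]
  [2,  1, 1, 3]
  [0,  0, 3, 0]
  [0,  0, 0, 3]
x^2 - 6*x + 9

The characteristic polynomial is χ_A(x) = (x - 3)^4, so the eigenvalues are known. The minimal polynomial is
  m_A(x) = Π_λ (x − λ)^{k_λ}
where k_λ is the size of the *largest* Jordan block for λ (equivalently, the smallest k with (A − λI)^k v = 0 for every generalised eigenvector v of λ).

  λ = 3: largest Jordan block has size 2, contributing (x − 3)^2

So m_A(x) = (x - 3)^2 = x^2 - 6*x + 9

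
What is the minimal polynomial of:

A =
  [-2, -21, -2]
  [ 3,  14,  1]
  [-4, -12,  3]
x^3 - 15*x^2 + 75*x - 125

The characteristic polynomial is χ_A(x) = (x - 5)^3, so the eigenvalues are known. The minimal polynomial is
  m_A(x) = Π_λ (x − λ)^{k_λ}
where k_λ is the size of the *largest* Jordan block for λ (equivalently, the smallest k with (A − λI)^k v = 0 for every generalised eigenvector v of λ).

  λ = 5: largest Jordan block has size 3, contributing (x − 5)^3

So m_A(x) = (x - 5)^3 = x^3 - 15*x^2 + 75*x - 125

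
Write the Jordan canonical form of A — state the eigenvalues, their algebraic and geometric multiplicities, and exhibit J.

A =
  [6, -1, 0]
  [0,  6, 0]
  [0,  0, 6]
J_2(6) ⊕ J_1(6)

The characteristic polynomial is
  det(x·I − A) = x^3 - 18*x^2 + 108*x - 216 = (x - 6)^3

Eigenvalues and multiplicities (the geometric multiplicity of λ is n − rank(A − λI), which equals the number of Jordan blocks for λ):
  λ = 6: algebraic multiplicity = 3, geometric multiplicity = 2

Determining the block sizes for each eigenvalue:
  λ = 6: 2 blocks summing to 3 forces exactly one block of size 2 and the rest size 1 → block sizes [2, 1]

Assembling the blocks gives a Jordan form
J =
  [6, 1, 0]
  [0, 6, 0]
  [0, 0, 6]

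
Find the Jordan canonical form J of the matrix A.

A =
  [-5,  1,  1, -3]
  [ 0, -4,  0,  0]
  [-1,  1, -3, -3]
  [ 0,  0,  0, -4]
J_2(-4) ⊕ J_1(-4) ⊕ J_1(-4)

The characteristic polynomial is
  det(x·I − A) = x^4 + 16*x^3 + 96*x^2 + 256*x + 256 = (x + 4)^4

Eigenvalues and multiplicities (the geometric multiplicity of λ is n − rank(A − λI), which equals the number of Jordan blocks for λ):
  λ = -4: algebraic multiplicity = 4, geometric multiplicity = 3

Determining the block sizes for each eigenvalue:
  λ = -4: 3 blocks summing to 4 forces exactly one block of size 2 and the rest size 1 → block sizes [2, 1, 1]

Assembling the blocks gives a Jordan form
J =
  [-4,  1,  0,  0]
  [ 0, -4,  0,  0]
  [ 0,  0, -4,  0]
  [ 0,  0,  0, -4]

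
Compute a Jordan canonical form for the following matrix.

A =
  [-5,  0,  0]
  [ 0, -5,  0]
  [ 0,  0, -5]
J_1(-5) ⊕ J_1(-5) ⊕ J_1(-5)

The characteristic polynomial is
  det(x·I − A) = x^3 + 15*x^2 + 75*x + 125 = (x + 5)^3

Eigenvalues and multiplicities (the geometric multiplicity of λ is n − rank(A − λI), which equals the number of Jordan blocks for λ):
  λ = -5: algebraic multiplicity = 3, geometric multiplicity = 3

Determining the block sizes for each eigenvalue:
  λ = -5: gm = am = 3, so every block has size 1 → block sizes [1, 1, 1]

Assembling the blocks gives a Jordan form
J =
  [-5,  0,  0]
  [ 0, -5,  0]
  [ 0,  0, -5]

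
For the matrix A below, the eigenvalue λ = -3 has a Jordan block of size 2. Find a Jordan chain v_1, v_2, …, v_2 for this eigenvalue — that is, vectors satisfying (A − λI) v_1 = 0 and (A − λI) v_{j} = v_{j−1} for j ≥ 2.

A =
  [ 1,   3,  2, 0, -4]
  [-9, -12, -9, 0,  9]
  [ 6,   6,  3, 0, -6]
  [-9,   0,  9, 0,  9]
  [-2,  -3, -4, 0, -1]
A Jordan chain for λ = -3 of length 2:
v_1 = (1, 0, 0, 0, 1)ᵀ
v_2 = (1, -1, 0, 3, 0)ᵀ

Let N = A − (-3)·I. We want v_2 with N^2 v_2 = 0 but N^1 v_2 ≠ 0; then v_{j-1} := N · v_j for j = 2, …, 2.

Pick v_2 = (1, -1, 0, 3, 0)ᵀ.
Then v_1 = N · v_2 = (1, 0, 0, 0, 1)ᵀ.

Sanity check: (A − (-3)·I) v_1 = (0, 0, 0, 0, 0)ᵀ = 0. ✓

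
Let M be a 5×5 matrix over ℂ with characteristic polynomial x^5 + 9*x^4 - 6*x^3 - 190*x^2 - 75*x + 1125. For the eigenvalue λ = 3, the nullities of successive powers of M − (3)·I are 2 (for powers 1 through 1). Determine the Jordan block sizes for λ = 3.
Block sizes for λ = 3: [1, 1]

From the dimensions of kernels of powers, the number of Jordan blocks of size at least j is d_j − d_{j−1} where d_j = dim ker(N^j) (with d_0 = 0). Computing the differences gives [2].
The number of blocks of size exactly k is (#blocks of size ≥ k) − (#blocks of size ≥ k + 1), so the partition is: 2 block(s) of size 1.
In nonincreasing order the block sizes are [1, 1].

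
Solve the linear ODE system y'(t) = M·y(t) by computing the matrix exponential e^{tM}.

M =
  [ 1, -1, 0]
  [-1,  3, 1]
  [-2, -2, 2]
e^{tM} =
  [t^2*exp(2*t) - t*exp(2*t) + exp(2*t), -t*exp(2*t), -t^2*exp(2*t)/2]
  [-t^2*exp(2*t) - t*exp(2*t), t*exp(2*t) + exp(2*t), t^2*exp(2*t)/2 + t*exp(2*t)]
  [2*t^2*exp(2*t) - 2*t*exp(2*t), -2*t*exp(2*t), -t^2*exp(2*t) + exp(2*t)]

Strategy: write M = P · J · P⁻¹ where J is a Jordan canonical form, so e^{tM} = P · e^{tJ} · P⁻¹, and e^{tJ} can be computed block-by-block.

M has Jordan form
J =
  [2, 1, 0]
  [0, 2, 1]
  [0, 0, 2]
(up to reordering of blocks).

Per-block formulas:
  For a 3×3 Jordan block J_3(2): exp(t · J_3(2)) = e^(2t)·(I + t·N + (t^2/2)·N^2), where N is the 3×3 nilpotent shift.

After assembling e^{tJ} and conjugating by P, we get:

e^{tM} =
  [t^2*exp(2*t) - t*exp(2*t) + exp(2*t), -t*exp(2*t), -t^2*exp(2*t)/2]
  [-t^2*exp(2*t) - t*exp(2*t), t*exp(2*t) + exp(2*t), t^2*exp(2*t)/2 + t*exp(2*t)]
  [2*t^2*exp(2*t) - 2*t*exp(2*t), -2*t*exp(2*t), -t^2*exp(2*t) + exp(2*t)]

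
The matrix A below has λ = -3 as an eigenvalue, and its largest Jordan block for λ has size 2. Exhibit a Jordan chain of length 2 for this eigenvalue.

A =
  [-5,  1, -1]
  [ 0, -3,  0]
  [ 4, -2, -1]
A Jordan chain for λ = -3 of length 2:
v_1 = (-2, 0, 4)ᵀ
v_2 = (1, 0, 0)ᵀ

Let N = A − (-3)·I. We want v_2 with N^2 v_2 = 0 but N^1 v_2 ≠ 0; then v_{j-1} := N · v_j for j = 2, …, 2.

Pick v_2 = (1, 0, 0)ᵀ.
Then v_1 = N · v_2 = (-2, 0, 4)ᵀ.

Sanity check: (A − (-3)·I) v_1 = (0, 0, 0)ᵀ = 0. ✓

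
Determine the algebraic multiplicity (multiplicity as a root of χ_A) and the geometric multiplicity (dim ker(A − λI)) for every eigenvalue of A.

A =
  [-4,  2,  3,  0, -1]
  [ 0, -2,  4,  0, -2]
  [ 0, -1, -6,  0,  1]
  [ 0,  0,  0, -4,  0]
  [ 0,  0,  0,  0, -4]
λ = -4: alg = 5, geom = 3

Step 1 — factor the characteristic polynomial to read off the algebraic multiplicities:
  χ_A(x) = (x + 4)^5

Step 2 — compute geometric multiplicities via the rank-nullity identity g(λ) = n − rank(A − λI):
  rank(A − (-4)·I) = 2, so dim ker(A − (-4)·I) = n − 2 = 3

Summary:
  λ = -4: algebraic multiplicity = 5, geometric multiplicity = 3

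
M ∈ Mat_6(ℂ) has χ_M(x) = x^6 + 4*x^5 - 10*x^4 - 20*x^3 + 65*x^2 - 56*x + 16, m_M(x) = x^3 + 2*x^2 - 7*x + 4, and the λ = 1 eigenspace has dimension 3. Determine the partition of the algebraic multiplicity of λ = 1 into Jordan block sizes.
Block sizes for λ = 1: [2, 1, 1]

Step 1 — from the characteristic polynomial, algebraic multiplicity of λ = 1 is 4. From dim ker(M − (1)·I) = 3, there are exactly 3 Jordan blocks for λ = 1.
Step 2 — from the minimal polynomial, the factor (x − 1)^2 tells us the largest block for λ = 1 has size 2.
Step 3 — with total size 4, 3 blocks, and largest block 2, the block sizes (in nonincreasing order) are [2, 1, 1].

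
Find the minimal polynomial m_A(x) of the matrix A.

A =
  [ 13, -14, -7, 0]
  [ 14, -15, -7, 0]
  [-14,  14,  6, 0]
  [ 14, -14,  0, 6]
x^2 - 5*x - 6

The characteristic polynomial is χ_A(x) = (x - 6)^2*(x + 1)^2, so the eigenvalues are known. The minimal polynomial is
  m_A(x) = Π_λ (x − λ)^{k_λ}
where k_λ is the size of the *largest* Jordan block for λ (equivalently, the smallest k with (A − λI)^k v = 0 for every generalised eigenvector v of λ).

  λ = -1: largest Jordan block has size 1, contributing (x + 1)
  λ = 6: largest Jordan block has size 1, contributing (x − 6)

So m_A(x) = (x - 6)*(x + 1) = x^2 - 5*x - 6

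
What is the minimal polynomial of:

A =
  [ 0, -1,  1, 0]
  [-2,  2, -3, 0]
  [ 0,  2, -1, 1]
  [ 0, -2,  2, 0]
x^4 - x^3

The characteristic polynomial is χ_A(x) = x^3*(x - 1), so the eigenvalues are known. The minimal polynomial is
  m_A(x) = Π_λ (x − λ)^{k_λ}
where k_λ is the size of the *largest* Jordan block for λ (equivalently, the smallest k with (A − λI)^k v = 0 for every generalised eigenvector v of λ).

  λ = 0: largest Jordan block has size 3, contributing (x − 0)^3
  λ = 1: largest Jordan block has size 1, contributing (x − 1)

So m_A(x) = x^3*(x - 1) = x^4 - x^3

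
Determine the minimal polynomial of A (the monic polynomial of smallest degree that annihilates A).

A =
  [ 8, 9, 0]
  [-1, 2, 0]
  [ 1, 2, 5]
x^3 - 15*x^2 + 75*x - 125

The characteristic polynomial is χ_A(x) = (x - 5)^3, so the eigenvalues are known. The minimal polynomial is
  m_A(x) = Π_λ (x − λ)^{k_λ}
where k_λ is the size of the *largest* Jordan block for λ (equivalently, the smallest k with (A − λI)^k v = 0 for every generalised eigenvector v of λ).

  λ = 5: largest Jordan block has size 3, contributing (x − 5)^3

So m_A(x) = (x - 5)^3 = x^3 - 15*x^2 + 75*x - 125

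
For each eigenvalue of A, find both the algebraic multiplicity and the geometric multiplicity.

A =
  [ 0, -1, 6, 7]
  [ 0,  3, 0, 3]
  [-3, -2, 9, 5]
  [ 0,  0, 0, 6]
λ = 3: alg = 2, geom = 1; λ = 6: alg = 2, geom = 2

Step 1 — factor the characteristic polynomial to read off the algebraic multiplicities:
  χ_A(x) = (x - 6)^2*(x - 3)^2

Step 2 — compute geometric multiplicities via the rank-nullity identity g(λ) = n − rank(A − λI):
  rank(A − (3)·I) = 3, so dim ker(A − (3)·I) = n − 3 = 1
  rank(A − (6)·I) = 2, so dim ker(A − (6)·I) = n − 2 = 2

Summary:
  λ = 3: algebraic multiplicity = 2, geometric multiplicity = 1
  λ = 6: algebraic multiplicity = 2, geometric multiplicity = 2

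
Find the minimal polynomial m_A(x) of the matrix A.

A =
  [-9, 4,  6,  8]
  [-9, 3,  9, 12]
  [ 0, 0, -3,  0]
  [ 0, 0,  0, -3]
x^2 + 6*x + 9

The characteristic polynomial is χ_A(x) = (x + 3)^4, so the eigenvalues are known. The minimal polynomial is
  m_A(x) = Π_λ (x − λ)^{k_λ}
where k_λ is the size of the *largest* Jordan block for λ (equivalently, the smallest k with (A − λI)^k v = 0 for every generalised eigenvector v of λ).

  λ = -3: largest Jordan block has size 2, contributing (x + 3)^2

So m_A(x) = (x + 3)^2 = x^2 + 6*x + 9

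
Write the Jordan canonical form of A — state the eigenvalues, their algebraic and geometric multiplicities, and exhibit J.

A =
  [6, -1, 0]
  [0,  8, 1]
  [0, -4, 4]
J_3(6)

The characteristic polynomial is
  det(x·I − A) = x^3 - 18*x^2 + 108*x - 216 = (x - 6)^3

Eigenvalues and multiplicities (the geometric multiplicity of λ is n − rank(A − λI), which equals the number of Jordan blocks for λ):
  λ = 6: algebraic multiplicity = 3, geometric multiplicity = 1

Determining the block sizes for each eigenvalue:
  λ = 6: one block (gm = 1), so the single block has size am = 3 → block sizes [3]

Assembling the blocks gives a Jordan form
J =
  [6, 1, 0]
  [0, 6, 1]
  [0, 0, 6]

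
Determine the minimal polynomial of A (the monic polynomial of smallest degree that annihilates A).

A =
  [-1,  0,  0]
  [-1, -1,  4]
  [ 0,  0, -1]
x^2 + 2*x + 1

The characteristic polynomial is χ_A(x) = (x + 1)^3, so the eigenvalues are known. The minimal polynomial is
  m_A(x) = Π_λ (x − λ)^{k_λ}
where k_λ is the size of the *largest* Jordan block for λ (equivalently, the smallest k with (A − λI)^k v = 0 for every generalised eigenvector v of λ).

  λ = -1: largest Jordan block has size 2, contributing (x + 1)^2

So m_A(x) = (x + 1)^2 = x^2 + 2*x + 1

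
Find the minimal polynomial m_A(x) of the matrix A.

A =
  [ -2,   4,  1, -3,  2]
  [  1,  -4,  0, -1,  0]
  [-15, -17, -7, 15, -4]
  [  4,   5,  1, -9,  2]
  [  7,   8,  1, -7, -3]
x^2 + 10*x + 25

The characteristic polynomial is χ_A(x) = (x + 5)^5, so the eigenvalues are known. The minimal polynomial is
  m_A(x) = Π_λ (x − λ)^{k_λ}
where k_λ is the size of the *largest* Jordan block for λ (equivalently, the smallest k with (A − λI)^k v = 0 for every generalised eigenvector v of λ).

  λ = -5: largest Jordan block has size 2, contributing (x + 5)^2

So m_A(x) = (x + 5)^2 = x^2 + 10*x + 25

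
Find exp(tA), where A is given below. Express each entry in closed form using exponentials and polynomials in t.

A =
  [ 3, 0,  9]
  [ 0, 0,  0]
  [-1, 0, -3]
e^{tA} =
  [3*t + 1, 0, 9*t]
  [0, 1, 0]
  [-t, 0, 1 - 3*t]

Strategy: write A = P · J · P⁻¹ where J is a Jordan canonical form, so e^{tA} = P · e^{tJ} · P⁻¹, and e^{tJ} can be computed block-by-block.

A has Jordan form
J =
  [0, 1, 0]
  [0, 0, 0]
  [0, 0, 0]
(up to reordering of blocks).

Per-block formulas:
  For a 1×1 block at λ = 0: exp(t · [0]) = [e^(0t)].
  For a 2×2 Jordan block J_2(0): exp(t · J_2(0)) = e^(0t)·(I + t·N), where N is the 2×2 nilpotent shift.

After assembling e^{tJ} and conjugating by P, we get:

e^{tA} =
  [3*t + 1, 0, 9*t]
  [0, 1, 0]
  [-t, 0, 1 - 3*t]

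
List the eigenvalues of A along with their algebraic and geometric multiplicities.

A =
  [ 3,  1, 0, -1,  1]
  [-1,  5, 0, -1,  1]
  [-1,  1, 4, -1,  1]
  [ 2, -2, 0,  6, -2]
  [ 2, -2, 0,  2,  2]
λ = 4: alg = 5, geom = 4

Step 1 — factor the characteristic polynomial to read off the algebraic multiplicities:
  χ_A(x) = (x - 4)^5

Step 2 — compute geometric multiplicities via the rank-nullity identity g(λ) = n − rank(A − λI):
  rank(A − (4)·I) = 1, so dim ker(A − (4)·I) = n − 1 = 4

Summary:
  λ = 4: algebraic multiplicity = 5, geometric multiplicity = 4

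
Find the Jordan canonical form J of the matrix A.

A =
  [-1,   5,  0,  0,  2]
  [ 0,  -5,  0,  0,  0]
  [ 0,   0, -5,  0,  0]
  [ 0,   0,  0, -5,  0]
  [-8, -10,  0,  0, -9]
J_2(-5) ⊕ J_1(-5) ⊕ J_1(-5) ⊕ J_1(-5)

The characteristic polynomial is
  det(x·I − A) = x^5 + 25*x^4 + 250*x^3 + 1250*x^2 + 3125*x + 3125 = (x + 5)^5

Eigenvalues and multiplicities (the geometric multiplicity of λ is n − rank(A − λI), which equals the number of Jordan blocks for λ):
  λ = -5: algebraic multiplicity = 5, geometric multiplicity = 4

Determining the block sizes for each eigenvalue:
  λ = -5: 4 blocks summing to 5 forces exactly one block of size 2 and the rest size 1 → block sizes [2, 1, 1, 1]

Assembling the blocks gives a Jordan form
J =
  [-5,  1,  0,  0,  0]
  [ 0, -5,  0,  0,  0]
  [ 0,  0, -5,  0,  0]
  [ 0,  0,  0, -5,  0]
  [ 0,  0,  0,  0, -5]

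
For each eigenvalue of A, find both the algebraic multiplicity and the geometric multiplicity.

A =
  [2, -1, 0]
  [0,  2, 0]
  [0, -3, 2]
λ = 2: alg = 3, geom = 2

Step 1 — factor the characteristic polynomial to read off the algebraic multiplicities:
  χ_A(x) = (x - 2)^3

Step 2 — compute geometric multiplicities via the rank-nullity identity g(λ) = n − rank(A − λI):
  rank(A − (2)·I) = 1, so dim ker(A − (2)·I) = n − 1 = 2

Summary:
  λ = 2: algebraic multiplicity = 3, geometric multiplicity = 2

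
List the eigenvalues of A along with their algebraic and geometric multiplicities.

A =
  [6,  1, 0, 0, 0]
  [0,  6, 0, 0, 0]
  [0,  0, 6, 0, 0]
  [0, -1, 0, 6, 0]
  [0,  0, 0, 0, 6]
λ = 6: alg = 5, geom = 4

Step 1 — factor the characteristic polynomial to read off the algebraic multiplicities:
  χ_A(x) = (x - 6)^5

Step 2 — compute geometric multiplicities via the rank-nullity identity g(λ) = n − rank(A − λI):
  rank(A − (6)·I) = 1, so dim ker(A − (6)·I) = n − 1 = 4

Summary:
  λ = 6: algebraic multiplicity = 5, geometric multiplicity = 4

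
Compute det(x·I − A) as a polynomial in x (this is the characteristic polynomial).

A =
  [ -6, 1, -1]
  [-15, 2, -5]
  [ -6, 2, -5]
x^3 + 9*x^2 + 27*x + 27

Expanding det(x·I − A) (e.g. by cofactor expansion or by noting that A is similar to its Jordan form J, which has the same characteristic polynomial as A) gives
  χ_A(x) = x^3 + 9*x^2 + 27*x + 27
which factors as (x + 3)^3. The eigenvalues (with algebraic multiplicities) are λ = -3 with multiplicity 3.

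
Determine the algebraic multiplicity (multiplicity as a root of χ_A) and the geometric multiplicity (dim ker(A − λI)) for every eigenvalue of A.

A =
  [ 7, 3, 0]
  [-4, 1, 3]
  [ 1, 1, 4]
λ = 4: alg = 3, geom = 1

Step 1 — factor the characteristic polynomial to read off the algebraic multiplicities:
  χ_A(x) = (x - 4)^3

Step 2 — compute geometric multiplicities via the rank-nullity identity g(λ) = n − rank(A − λI):
  rank(A − (4)·I) = 2, so dim ker(A − (4)·I) = n − 2 = 1

Summary:
  λ = 4: algebraic multiplicity = 3, geometric multiplicity = 1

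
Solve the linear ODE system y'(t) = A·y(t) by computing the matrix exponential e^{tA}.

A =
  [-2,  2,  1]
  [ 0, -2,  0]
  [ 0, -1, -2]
e^{tA} =
  [exp(-2*t), -t^2*exp(-2*t)/2 + 2*t*exp(-2*t), t*exp(-2*t)]
  [0, exp(-2*t), 0]
  [0, -t*exp(-2*t), exp(-2*t)]

Strategy: write A = P · J · P⁻¹ where J is a Jordan canonical form, so e^{tA} = P · e^{tJ} · P⁻¹, and e^{tJ} can be computed block-by-block.

A has Jordan form
J =
  [-2,  1,  0]
  [ 0, -2,  1]
  [ 0,  0, -2]
(up to reordering of blocks).

Per-block formulas:
  For a 3×3 Jordan block J_3(-2): exp(t · J_3(-2)) = e^(-2t)·(I + t·N + (t^2/2)·N^2), where N is the 3×3 nilpotent shift.

After assembling e^{tJ} and conjugating by P, we get:

e^{tA} =
  [exp(-2*t), -t^2*exp(-2*t)/2 + 2*t*exp(-2*t), t*exp(-2*t)]
  [0, exp(-2*t), 0]
  [0, -t*exp(-2*t), exp(-2*t)]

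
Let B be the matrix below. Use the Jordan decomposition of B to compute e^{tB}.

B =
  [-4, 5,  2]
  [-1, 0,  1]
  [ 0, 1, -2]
e^{tB} =
  [-t^2*exp(-2*t)/2 - 2*t*exp(-2*t) + exp(-2*t), t^2*exp(-2*t) + 5*t*exp(-2*t), t^2*exp(-2*t)/2 + 2*t*exp(-2*t)]
  [-t*exp(-2*t), 2*t*exp(-2*t) + exp(-2*t), t*exp(-2*t)]
  [-t^2*exp(-2*t)/2, t^2*exp(-2*t) + t*exp(-2*t), t^2*exp(-2*t)/2 + exp(-2*t)]

Strategy: write B = P · J · P⁻¹ where J is a Jordan canonical form, so e^{tB} = P · e^{tJ} · P⁻¹, and e^{tJ} can be computed block-by-block.

B has Jordan form
J =
  [-2,  1,  0]
  [ 0, -2,  1]
  [ 0,  0, -2]
(up to reordering of blocks).

Per-block formulas:
  For a 3×3 Jordan block J_3(-2): exp(t · J_3(-2)) = e^(-2t)·(I + t·N + (t^2/2)·N^2), where N is the 3×3 nilpotent shift.

After assembling e^{tJ} and conjugating by P, we get:

e^{tB} =
  [-t^2*exp(-2*t)/2 - 2*t*exp(-2*t) + exp(-2*t), t^2*exp(-2*t) + 5*t*exp(-2*t), t^2*exp(-2*t)/2 + 2*t*exp(-2*t)]
  [-t*exp(-2*t), 2*t*exp(-2*t) + exp(-2*t), t*exp(-2*t)]
  [-t^2*exp(-2*t)/2, t^2*exp(-2*t) + t*exp(-2*t), t^2*exp(-2*t)/2 + exp(-2*t)]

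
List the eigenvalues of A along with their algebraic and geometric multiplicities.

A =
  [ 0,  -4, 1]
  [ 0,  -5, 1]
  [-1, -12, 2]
λ = -1: alg = 3, geom = 1

Step 1 — factor the characteristic polynomial to read off the algebraic multiplicities:
  χ_A(x) = (x + 1)^3

Step 2 — compute geometric multiplicities via the rank-nullity identity g(λ) = n − rank(A − λI):
  rank(A − (-1)·I) = 2, so dim ker(A − (-1)·I) = n − 2 = 1

Summary:
  λ = -1: algebraic multiplicity = 3, geometric multiplicity = 1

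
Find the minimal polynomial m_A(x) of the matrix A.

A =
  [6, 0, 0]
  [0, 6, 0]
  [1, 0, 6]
x^2 - 12*x + 36

The characteristic polynomial is χ_A(x) = (x - 6)^3, so the eigenvalues are known. The minimal polynomial is
  m_A(x) = Π_λ (x − λ)^{k_λ}
where k_λ is the size of the *largest* Jordan block for λ (equivalently, the smallest k with (A − λI)^k v = 0 for every generalised eigenvector v of λ).

  λ = 6: largest Jordan block has size 2, contributing (x − 6)^2

So m_A(x) = (x - 6)^2 = x^2 - 12*x + 36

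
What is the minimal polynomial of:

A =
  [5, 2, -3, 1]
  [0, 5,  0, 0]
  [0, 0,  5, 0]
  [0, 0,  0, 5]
x^2 - 10*x + 25

The characteristic polynomial is χ_A(x) = (x - 5)^4, so the eigenvalues are known. The minimal polynomial is
  m_A(x) = Π_λ (x − λ)^{k_λ}
where k_λ is the size of the *largest* Jordan block for λ (equivalently, the smallest k with (A − λI)^k v = 0 for every generalised eigenvector v of λ).

  λ = 5: largest Jordan block has size 2, contributing (x − 5)^2

So m_A(x) = (x - 5)^2 = x^2 - 10*x + 25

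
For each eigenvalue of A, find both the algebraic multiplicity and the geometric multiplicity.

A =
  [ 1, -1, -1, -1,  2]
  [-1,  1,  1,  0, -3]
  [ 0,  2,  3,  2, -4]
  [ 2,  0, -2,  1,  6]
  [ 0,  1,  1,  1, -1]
λ = 1: alg = 5, geom = 3

Step 1 — factor the characteristic polynomial to read off the algebraic multiplicities:
  χ_A(x) = (x - 1)^5

Step 2 — compute geometric multiplicities via the rank-nullity identity g(λ) = n − rank(A − λI):
  rank(A − (1)·I) = 2, so dim ker(A − (1)·I) = n − 2 = 3

Summary:
  λ = 1: algebraic multiplicity = 5, geometric multiplicity = 3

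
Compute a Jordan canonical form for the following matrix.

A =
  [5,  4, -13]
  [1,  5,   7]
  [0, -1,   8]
J_3(6)

The characteristic polynomial is
  det(x·I − A) = x^3 - 18*x^2 + 108*x - 216 = (x - 6)^3

Eigenvalues and multiplicities (the geometric multiplicity of λ is n − rank(A − λI), which equals the number of Jordan blocks for λ):
  λ = 6: algebraic multiplicity = 3, geometric multiplicity = 1

Determining the block sizes for each eigenvalue:
  λ = 6: one block (gm = 1), so the single block has size am = 3 → block sizes [3]

Assembling the blocks gives a Jordan form
J =
  [6, 1, 0]
  [0, 6, 1]
  [0, 0, 6]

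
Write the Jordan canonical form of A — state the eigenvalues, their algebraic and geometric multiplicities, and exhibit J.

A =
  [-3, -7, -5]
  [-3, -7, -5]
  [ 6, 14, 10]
J_2(0) ⊕ J_1(0)

The characteristic polynomial is
  det(x·I − A) = x^3

Eigenvalues and multiplicities (the geometric multiplicity of λ is n − rank(A − λI), which equals the number of Jordan blocks for λ):
  λ = 0: algebraic multiplicity = 3, geometric multiplicity = 2

Determining the block sizes for each eigenvalue:
  λ = 0: 2 blocks summing to 3 forces exactly one block of size 2 and the rest size 1 → block sizes [2, 1]

Assembling the blocks gives a Jordan form
J =
  [0, 1, 0]
  [0, 0, 0]
  [0, 0, 0]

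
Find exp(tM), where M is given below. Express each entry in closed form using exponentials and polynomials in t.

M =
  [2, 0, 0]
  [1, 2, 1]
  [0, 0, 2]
e^{tM} =
  [exp(2*t), 0, 0]
  [t*exp(2*t), exp(2*t), t*exp(2*t)]
  [0, 0, exp(2*t)]

Strategy: write M = P · J · P⁻¹ where J is a Jordan canonical form, so e^{tM} = P · e^{tJ} · P⁻¹, and e^{tJ} can be computed block-by-block.

M has Jordan form
J =
  [2, 1, 0]
  [0, 2, 0]
  [0, 0, 2]
(up to reordering of blocks).

Per-block formulas:
  For a 1×1 block at λ = 2: exp(t · [2]) = [e^(2t)].
  For a 2×2 Jordan block J_2(2): exp(t · J_2(2)) = e^(2t)·(I + t·N), where N is the 2×2 nilpotent shift.

After assembling e^{tJ} and conjugating by P, we get:

e^{tM} =
  [exp(2*t), 0, 0]
  [t*exp(2*t), exp(2*t), t*exp(2*t)]
  [0, 0, exp(2*t)]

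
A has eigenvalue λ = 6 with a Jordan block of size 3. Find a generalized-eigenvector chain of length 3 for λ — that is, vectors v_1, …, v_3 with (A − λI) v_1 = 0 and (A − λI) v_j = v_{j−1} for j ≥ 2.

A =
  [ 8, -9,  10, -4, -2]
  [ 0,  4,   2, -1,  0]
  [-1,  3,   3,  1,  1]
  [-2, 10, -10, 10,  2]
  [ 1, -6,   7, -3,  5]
A Jordan chain for λ = 6 of length 3:
v_1 = (2, 0, -2, -4, 0)ᵀ
v_2 = (-9, -2, 3, 10, -6)ᵀ
v_3 = (0, 1, 0, 0, 0)ᵀ

Let N = A − (6)·I. We want v_3 with N^3 v_3 = 0 but N^2 v_3 ≠ 0; then v_{j-1} := N · v_j for j = 3, …, 2.

Pick v_3 = (0, 1, 0, 0, 0)ᵀ.
Then v_2 = N · v_3 = (-9, -2, 3, 10, -6)ᵀ.
Then v_1 = N · v_2 = (2, 0, -2, -4, 0)ᵀ.

Sanity check: (A − (6)·I) v_1 = (0, 0, 0, 0, 0)ᵀ = 0. ✓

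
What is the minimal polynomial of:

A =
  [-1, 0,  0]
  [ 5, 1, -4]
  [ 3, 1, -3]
x^3 + 3*x^2 + 3*x + 1

The characteristic polynomial is χ_A(x) = (x + 1)^3, so the eigenvalues are known. The minimal polynomial is
  m_A(x) = Π_λ (x − λ)^{k_λ}
where k_λ is the size of the *largest* Jordan block for λ (equivalently, the smallest k with (A − λI)^k v = 0 for every generalised eigenvector v of λ).

  λ = -1: largest Jordan block has size 3, contributing (x + 1)^3

So m_A(x) = (x + 1)^3 = x^3 + 3*x^2 + 3*x + 1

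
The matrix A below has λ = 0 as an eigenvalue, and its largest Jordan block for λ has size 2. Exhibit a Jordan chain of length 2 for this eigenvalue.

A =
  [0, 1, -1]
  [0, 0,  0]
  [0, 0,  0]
A Jordan chain for λ = 0 of length 2:
v_1 = (1, 0, 0)ᵀ
v_2 = (0, 1, 0)ᵀ

Let N = A − (0)·I. We want v_2 with N^2 v_2 = 0 but N^1 v_2 ≠ 0; then v_{j-1} := N · v_j for j = 2, …, 2.

Pick v_2 = (0, 1, 0)ᵀ.
Then v_1 = N · v_2 = (1, 0, 0)ᵀ.

Sanity check: (A − (0)·I) v_1 = (0, 0, 0)ᵀ = 0. ✓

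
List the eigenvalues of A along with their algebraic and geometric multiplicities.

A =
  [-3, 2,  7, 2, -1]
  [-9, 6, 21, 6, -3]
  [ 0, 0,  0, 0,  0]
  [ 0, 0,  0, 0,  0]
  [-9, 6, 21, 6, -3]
λ = 0: alg = 5, geom = 4

Step 1 — factor the characteristic polynomial to read off the algebraic multiplicities:
  χ_A(x) = x^5

Step 2 — compute geometric multiplicities via the rank-nullity identity g(λ) = n − rank(A − λI):
  rank(A − (0)·I) = 1, so dim ker(A − (0)·I) = n − 1 = 4

Summary:
  λ = 0: algebraic multiplicity = 5, geometric multiplicity = 4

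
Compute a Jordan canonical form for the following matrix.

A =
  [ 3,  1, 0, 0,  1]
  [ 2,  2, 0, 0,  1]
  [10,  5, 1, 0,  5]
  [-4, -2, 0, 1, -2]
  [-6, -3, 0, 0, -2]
J_2(1) ⊕ J_1(1) ⊕ J_1(1) ⊕ J_1(1)

The characteristic polynomial is
  det(x·I − A) = x^5 - 5*x^4 + 10*x^3 - 10*x^2 + 5*x - 1 = (x - 1)^5

Eigenvalues and multiplicities (the geometric multiplicity of λ is n − rank(A − λI), which equals the number of Jordan blocks for λ):
  λ = 1: algebraic multiplicity = 5, geometric multiplicity = 4

Determining the block sizes for each eigenvalue:
  λ = 1: 4 blocks summing to 5 forces exactly one block of size 2 and the rest size 1 → block sizes [2, 1, 1, 1]

Assembling the blocks gives a Jordan form
J =
  [1, 1, 0, 0, 0]
  [0, 1, 0, 0, 0]
  [0, 0, 1, 0, 0]
  [0, 0, 0, 1, 0]
  [0, 0, 0, 0, 1]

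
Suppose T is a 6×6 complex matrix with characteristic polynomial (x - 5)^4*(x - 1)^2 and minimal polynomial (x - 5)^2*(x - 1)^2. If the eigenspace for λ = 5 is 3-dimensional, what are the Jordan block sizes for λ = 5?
Block sizes for λ = 5: [2, 1, 1]

Step 1 — from the characteristic polynomial, algebraic multiplicity of λ = 5 is 4. From dim ker(T − (5)·I) = 3, there are exactly 3 Jordan blocks for λ = 5.
Step 2 — from the minimal polynomial, the factor (x − 5)^2 tells us the largest block for λ = 5 has size 2.
Step 3 — with total size 4, 3 blocks, and largest block 2, the block sizes (in nonincreasing order) are [2, 1, 1].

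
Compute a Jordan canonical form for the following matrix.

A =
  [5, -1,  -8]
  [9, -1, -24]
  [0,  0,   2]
J_2(2) ⊕ J_1(2)

The characteristic polynomial is
  det(x·I − A) = x^3 - 6*x^2 + 12*x - 8 = (x - 2)^3

Eigenvalues and multiplicities (the geometric multiplicity of λ is n − rank(A − λI), which equals the number of Jordan blocks for λ):
  λ = 2: algebraic multiplicity = 3, geometric multiplicity = 2

Determining the block sizes for each eigenvalue:
  λ = 2: 2 blocks summing to 3 forces exactly one block of size 2 and the rest size 1 → block sizes [2, 1]

Assembling the blocks gives a Jordan form
J =
  [2, 1, 0]
  [0, 2, 0]
  [0, 0, 2]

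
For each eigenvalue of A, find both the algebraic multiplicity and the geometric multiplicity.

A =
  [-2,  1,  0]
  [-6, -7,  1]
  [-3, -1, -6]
λ = -5: alg = 3, geom = 1

Step 1 — factor the characteristic polynomial to read off the algebraic multiplicities:
  χ_A(x) = (x + 5)^3

Step 2 — compute geometric multiplicities via the rank-nullity identity g(λ) = n − rank(A − λI):
  rank(A − (-5)·I) = 2, so dim ker(A − (-5)·I) = n − 2 = 1

Summary:
  λ = -5: algebraic multiplicity = 3, geometric multiplicity = 1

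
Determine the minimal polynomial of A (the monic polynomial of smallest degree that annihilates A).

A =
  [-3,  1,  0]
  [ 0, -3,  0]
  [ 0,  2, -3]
x^2 + 6*x + 9

The characteristic polynomial is χ_A(x) = (x + 3)^3, so the eigenvalues are known. The minimal polynomial is
  m_A(x) = Π_λ (x − λ)^{k_λ}
where k_λ is the size of the *largest* Jordan block for λ (equivalently, the smallest k with (A − λI)^k v = 0 for every generalised eigenvector v of λ).

  λ = -3: largest Jordan block has size 2, contributing (x + 3)^2

So m_A(x) = (x + 3)^2 = x^2 + 6*x + 9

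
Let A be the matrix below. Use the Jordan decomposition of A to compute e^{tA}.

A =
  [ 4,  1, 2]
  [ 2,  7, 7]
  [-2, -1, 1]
e^{tA} =
  [-t^2*exp(4*t) + exp(4*t), t^2*exp(4*t)/2 + t*exp(4*t), t^2*exp(4*t)/2 + 2*t*exp(4*t)]
  [-4*t^2*exp(4*t) + 2*t*exp(4*t), 2*t^2*exp(4*t) + 3*t*exp(4*t) + exp(4*t), 2*t^2*exp(4*t) + 7*t*exp(4*t)]
  [2*t^2*exp(4*t) - 2*t*exp(4*t), -t^2*exp(4*t) - t*exp(4*t), -t^2*exp(4*t) - 3*t*exp(4*t) + exp(4*t)]

Strategy: write A = P · J · P⁻¹ where J is a Jordan canonical form, so e^{tA} = P · e^{tJ} · P⁻¹, and e^{tJ} can be computed block-by-block.

A has Jordan form
J =
  [4, 1, 0]
  [0, 4, 1]
  [0, 0, 4]
(up to reordering of blocks).

Per-block formulas:
  For a 3×3 Jordan block J_3(4): exp(t · J_3(4)) = e^(4t)·(I + t·N + (t^2/2)·N^2), where N is the 3×3 nilpotent shift.

After assembling e^{tJ} and conjugating by P, we get:

e^{tA} =
  [-t^2*exp(4*t) + exp(4*t), t^2*exp(4*t)/2 + t*exp(4*t), t^2*exp(4*t)/2 + 2*t*exp(4*t)]
  [-4*t^2*exp(4*t) + 2*t*exp(4*t), 2*t^2*exp(4*t) + 3*t*exp(4*t) + exp(4*t), 2*t^2*exp(4*t) + 7*t*exp(4*t)]
  [2*t^2*exp(4*t) - 2*t*exp(4*t), -t^2*exp(4*t) - t*exp(4*t), -t^2*exp(4*t) - 3*t*exp(4*t) + exp(4*t)]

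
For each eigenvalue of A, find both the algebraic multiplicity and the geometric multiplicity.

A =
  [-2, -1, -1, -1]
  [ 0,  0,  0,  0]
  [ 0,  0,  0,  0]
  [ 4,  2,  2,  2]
λ = 0: alg = 4, geom = 3

Step 1 — factor the characteristic polynomial to read off the algebraic multiplicities:
  χ_A(x) = x^4

Step 2 — compute geometric multiplicities via the rank-nullity identity g(λ) = n − rank(A − λI):
  rank(A − (0)·I) = 1, so dim ker(A − (0)·I) = n − 1 = 3

Summary:
  λ = 0: algebraic multiplicity = 4, geometric multiplicity = 3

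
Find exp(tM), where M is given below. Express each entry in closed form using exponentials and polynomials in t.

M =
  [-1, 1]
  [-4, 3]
e^{tM} =
  [-2*t*exp(t) + exp(t), t*exp(t)]
  [-4*t*exp(t), 2*t*exp(t) + exp(t)]

Strategy: write M = P · J · P⁻¹ where J is a Jordan canonical form, so e^{tM} = P · e^{tJ} · P⁻¹, and e^{tJ} can be computed block-by-block.

M has Jordan form
J =
  [1, 1]
  [0, 1]
(up to reordering of blocks).

Per-block formulas:
  For a 2×2 Jordan block J_2(1): exp(t · J_2(1)) = e^(1t)·(I + t·N), where N is the 2×2 nilpotent shift.

After assembling e^{tJ} and conjugating by P, we get:

e^{tM} =
  [-2*t*exp(t) + exp(t), t*exp(t)]
  [-4*t*exp(t), 2*t*exp(t) + exp(t)]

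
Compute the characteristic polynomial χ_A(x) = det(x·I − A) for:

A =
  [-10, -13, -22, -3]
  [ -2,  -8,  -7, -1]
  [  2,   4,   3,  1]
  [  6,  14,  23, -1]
x^4 + 16*x^3 + 96*x^2 + 256*x + 256

Expanding det(x·I − A) (e.g. by cofactor expansion or by noting that A is similar to its Jordan form J, which has the same characteristic polynomial as A) gives
  χ_A(x) = x^4 + 16*x^3 + 96*x^2 + 256*x + 256
which factors as (x + 4)^4. The eigenvalues (with algebraic multiplicities) are λ = -4 with multiplicity 4.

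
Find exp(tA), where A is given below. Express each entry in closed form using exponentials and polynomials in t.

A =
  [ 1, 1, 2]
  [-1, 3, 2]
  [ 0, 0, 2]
e^{tA} =
  [-t*exp(2*t) + exp(2*t), t*exp(2*t), 2*t*exp(2*t)]
  [-t*exp(2*t), t*exp(2*t) + exp(2*t), 2*t*exp(2*t)]
  [0, 0, exp(2*t)]

Strategy: write A = P · J · P⁻¹ where J is a Jordan canonical form, so e^{tA} = P · e^{tJ} · P⁻¹, and e^{tJ} can be computed block-by-block.

A has Jordan form
J =
  [2, 1, 0]
  [0, 2, 0]
  [0, 0, 2]
(up to reordering of blocks).

Per-block formulas:
  For a 1×1 block at λ = 2: exp(t · [2]) = [e^(2t)].
  For a 2×2 Jordan block J_2(2): exp(t · J_2(2)) = e^(2t)·(I + t·N), where N is the 2×2 nilpotent shift.

After assembling e^{tJ} and conjugating by P, we get:

e^{tA} =
  [-t*exp(2*t) + exp(2*t), t*exp(2*t), 2*t*exp(2*t)]
  [-t*exp(2*t), t*exp(2*t) + exp(2*t), 2*t*exp(2*t)]
  [0, 0, exp(2*t)]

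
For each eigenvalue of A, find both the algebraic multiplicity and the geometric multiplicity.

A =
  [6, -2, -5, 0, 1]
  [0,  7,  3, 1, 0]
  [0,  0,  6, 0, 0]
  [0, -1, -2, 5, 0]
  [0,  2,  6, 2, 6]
λ = 6: alg = 5, geom = 2

Step 1 — factor the characteristic polynomial to read off the algebraic multiplicities:
  χ_A(x) = (x - 6)^5

Step 2 — compute geometric multiplicities via the rank-nullity identity g(λ) = n − rank(A − λI):
  rank(A − (6)·I) = 3, so dim ker(A − (6)·I) = n − 3 = 2

Summary:
  λ = 6: algebraic multiplicity = 5, geometric multiplicity = 2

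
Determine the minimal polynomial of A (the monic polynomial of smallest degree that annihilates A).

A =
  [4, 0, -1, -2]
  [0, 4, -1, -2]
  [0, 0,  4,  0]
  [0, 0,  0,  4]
x^2 - 8*x + 16

The characteristic polynomial is χ_A(x) = (x - 4)^4, so the eigenvalues are known. The minimal polynomial is
  m_A(x) = Π_λ (x − λ)^{k_λ}
where k_λ is the size of the *largest* Jordan block for λ (equivalently, the smallest k with (A − λI)^k v = 0 for every generalised eigenvector v of λ).

  λ = 4: largest Jordan block has size 2, contributing (x − 4)^2

So m_A(x) = (x - 4)^2 = x^2 - 8*x + 16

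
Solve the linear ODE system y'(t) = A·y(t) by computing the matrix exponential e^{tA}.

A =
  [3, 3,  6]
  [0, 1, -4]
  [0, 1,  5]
e^{tA} =
  [exp(3*t), 3*t*exp(3*t), 6*t*exp(3*t)]
  [0, -2*t*exp(3*t) + exp(3*t), -4*t*exp(3*t)]
  [0, t*exp(3*t), 2*t*exp(3*t) + exp(3*t)]

Strategy: write A = P · J · P⁻¹ where J is a Jordan canonical form, so e^{tA} = P · e^{tJ} · P⁻¹, and e^{tJ} can be computed block-by-block.

A has Jordan form
J =
  [3, 1, 0]
  [0, 3, 0]
  [0, 0, 3]
(up to reordering of blocks).

Per-block formulas:
  For a 2×2 Jordan block J_2(3): exp(t · J_2(3)) = e^(3t)·(I + t·N), where N is the 2×2 nilpotent shift.
  For a 1×1 block at λ = 3: exp(t · [3]) = [e^(3t)].

After assembling e^{tJ} and conjugating by P, we get:

e^{tA} =
  [exp(3*t), 3*t*exp(3*t), 6*t*exp(3*t)]
  [0, -2*t*exp(3*t) + exp(3*t), -4*t*exp(3*t)]
  [0, t*exp(3*t), 2*t*exp(3*t) + exp(3*t)]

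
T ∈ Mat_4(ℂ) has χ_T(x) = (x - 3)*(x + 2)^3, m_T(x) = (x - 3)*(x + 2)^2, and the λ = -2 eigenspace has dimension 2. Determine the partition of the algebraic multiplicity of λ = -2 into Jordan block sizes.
Block sizes for λ = -2: [2, 1]

Step 1 — from the characteristic polynomial, algebraic multiplicity of λ = -2 is 3. From dim ker(T − (-2)·I) = 2, there are exactly 2 Jordan blocks for λ = -2.
Step 2 — from the minimal polynomial, the factor (x + 2)^2 tells us the largest block for λ = -2 has size 2.
Step 3 — with total size 3, 2 blocks, and largest block 2, the block sizes (in nonincreasing order) are [2, 1].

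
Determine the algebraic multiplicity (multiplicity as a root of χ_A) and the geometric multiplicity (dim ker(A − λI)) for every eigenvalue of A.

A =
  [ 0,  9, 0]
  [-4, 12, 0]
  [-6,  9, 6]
λ = 6: alg = 3, geom = 2

Step 1 — factor the characteristic polynomial to read off the algebraic multiplicities:
  χ_A(x) = (x - 6)^3

Step 2 — compute geometric multiplicities via the rank-nullity identity g(λ) = n − rank(A − λI):
  rank(A − (6)·I) = 1, so dim ker(A − (6)·I) = n − 1 = 2

Summary:
  λ = 6: algebraic multiplicity = 3, geometric multiplicity = 2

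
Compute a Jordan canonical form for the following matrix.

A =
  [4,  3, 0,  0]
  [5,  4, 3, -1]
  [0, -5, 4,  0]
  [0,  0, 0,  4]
J_3(4) ⊕ J_1(4)

The characteristic polynomial is
  det(x·I − A) = x^4 - 16*x^3 + 96*x^2 - 256*x + 256 = (x - 4)^4

Eigenvalues and multiplicities (the geometric multiplicity of λ is n − rank(A − λI), which equals the number of Jordan blocks for λ):
  λ = 4: algebraic multiplicity = 4, geometric multiplicity = 2

Determining the block sizes for each eigenvalue:
  λ = 4: with am = 4 and gm = 2, the partition is not yet determined (e.g. several partitions of 4 into 2 parts exist). Let N = A − (4)·I. Computing rank(N^1) = 2, rank(N^2) = 1, rank(N^3) = 0; the number of blocks of size ≥ j is rank(N^{j−1}) − rank(N^j), giving [2, 1, 1]. So we have 1 block(s) of size 3, 1 block(s) of size 1 → block sizes [3, 1]

Assembling the blocks gives a Jordan form
J =
  [4, 1, 0, 0]
  [0, 4, 1, 0]
  [0, 0, 4, 0]
  [0, 0, 0, 4]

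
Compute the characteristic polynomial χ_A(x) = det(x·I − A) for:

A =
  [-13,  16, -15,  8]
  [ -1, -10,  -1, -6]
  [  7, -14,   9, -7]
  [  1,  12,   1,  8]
x^4 + 6*x^3 - 11*x^2 - 60*x + 100

Expanding det(x·I − A) (e.g. by cofactor expansion or by noting that A is similar to its Jordan form J, which has the same characteristic polynomial as A) gives
  χ_A(x) = x^4 + 6*x^3 - 11*x^2 - 60*x + 100
which factors as (x - 2)^2*(x + 5)^2. The eigenvalues (with algebraic multiplicities) are λ = -5 with multiplicity 2, λ = 2 with multiplicity 2.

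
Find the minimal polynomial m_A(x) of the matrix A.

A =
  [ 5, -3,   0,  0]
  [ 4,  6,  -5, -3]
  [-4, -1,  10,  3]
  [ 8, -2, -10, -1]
x^3 - 15*x^2 + 75*x - 125

The characteristic polynomial is χ_A(x) = (x - 5)^4, so the eigenvalues are known. The minimal polynomial is
  m_A(x) = Π_λ (x − λ)^{k_λ}
where k_λ is the size of the *largest* Jordan block for λ (equivalently, the smallest k with (A − λI)^k v = 0 for every generalised eigenvector v of λ).

  λ = 5: largest Jordan block has size 3, contributing (x − 5)^3

So m_A(x) = (x - 5)^3 = x^3 - 15*x^2 + 75*x - 125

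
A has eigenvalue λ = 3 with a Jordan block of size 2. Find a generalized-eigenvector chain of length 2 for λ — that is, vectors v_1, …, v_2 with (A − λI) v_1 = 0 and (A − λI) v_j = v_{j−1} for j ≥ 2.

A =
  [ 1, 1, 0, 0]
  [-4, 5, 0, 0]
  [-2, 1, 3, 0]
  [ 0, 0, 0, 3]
A Jordan chain for λ = 3 of length 2:
v_1 = (-2, -4, -2, 0)ᵀ
v_2 = (1, 0, 0, 0)ᵀ

Let N = A − (3)·I. We want v_2 with N^2 v_2 = 0 but N^1 v_2 ≠ 0; then v_{j-1} := N · v_j for j = 2, …, 2.

Pick v_2 = (1, 0, 0, 0)ᵀ.
Then v_1 = N · v_2 = (-2, -4, -2, 0)ᵀ.

Sanity check: (A − (3)·I) v_1 = (0, 0, 0, 0)ᵀ = 0. ✓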